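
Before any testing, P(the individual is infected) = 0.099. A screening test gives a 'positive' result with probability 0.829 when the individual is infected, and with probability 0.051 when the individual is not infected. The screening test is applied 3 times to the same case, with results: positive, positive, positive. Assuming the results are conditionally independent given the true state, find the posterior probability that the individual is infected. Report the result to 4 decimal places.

Posterior P(H) ≈ 0.9979

With H the event that the individual is infected, the joint likelihood of the observed sequence is P(data|H) = 0.829·0.829·0.829 = 0.56972 and P(data|¬H) = 0.051·0.051·0.051 = 0.00013265.
Bayes: P(H|data) = 0.099·0.56972 / (0.099·0.56972 + 0.901·0.00013265) = 0.056403/0.056522 = 0.9979.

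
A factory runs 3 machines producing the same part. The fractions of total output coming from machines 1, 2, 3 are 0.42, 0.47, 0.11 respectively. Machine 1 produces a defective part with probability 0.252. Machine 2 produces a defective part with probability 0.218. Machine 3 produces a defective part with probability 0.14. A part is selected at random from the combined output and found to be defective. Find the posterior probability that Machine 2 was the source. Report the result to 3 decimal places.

Posterior probability ≈ 0.458

P(defective|M1) = 0.252; P(defective|M2) = 0.218; P(defective|M3) = 0.14.
Prior × likelihood for each source: 0.42·0.252=0.1058, 0.47·0.218=0.1025, 0.11·0.14=0.01540. Summing gives P(defective) = 0.22370.
P(Machine 2 | defective) = 0.1025 / 0.22370 = 0.458.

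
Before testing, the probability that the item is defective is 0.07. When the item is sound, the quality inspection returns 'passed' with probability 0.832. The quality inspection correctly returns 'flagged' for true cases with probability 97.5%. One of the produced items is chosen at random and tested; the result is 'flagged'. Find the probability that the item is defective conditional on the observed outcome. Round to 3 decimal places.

Write H for 'the item is defective'. Prior odds H:¬H = 0.07/0.93 = 0.075269. For the 'flagged' outcome, the likelihood ratio is 0.975/0.168 = 5.8036.
Posterior odds = 0.075269 × 5.8036 = 0.43683, so P(H|E) = 0.43683/(1+0.43683) = 0.304.

P(H | E) ≈ 0.304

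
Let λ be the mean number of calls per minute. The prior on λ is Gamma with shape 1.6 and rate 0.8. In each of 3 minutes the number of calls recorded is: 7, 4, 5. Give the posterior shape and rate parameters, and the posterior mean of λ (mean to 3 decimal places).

The Poisson likelihood adds the total count to the shape and the number of exposure periods to the rate. Here ∑xᵢ = 16 and n = 3, so shape 1.6→17.6 and rate 0.8→3.8.
E[λ | data] = 17.6/3.8 = 4.632.

Posterior: Gamma(shape=17.6, rate=3.8); mean ≈ 4.632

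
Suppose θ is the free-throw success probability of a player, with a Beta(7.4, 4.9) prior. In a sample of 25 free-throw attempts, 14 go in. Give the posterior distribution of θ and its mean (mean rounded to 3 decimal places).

Observing 14 successes and 11 failures updates Beta(7.4, 4.9) by adding the success and failure counts to the two shape parameters: α = 7.4+14 = 21.4, β = 4.9+11 = 15.9.
E[θ | data] = 21.4/(21.4+15.9) = 0.574.

Posterior: Beta(21.4, 15.9); mean ≈ 0.574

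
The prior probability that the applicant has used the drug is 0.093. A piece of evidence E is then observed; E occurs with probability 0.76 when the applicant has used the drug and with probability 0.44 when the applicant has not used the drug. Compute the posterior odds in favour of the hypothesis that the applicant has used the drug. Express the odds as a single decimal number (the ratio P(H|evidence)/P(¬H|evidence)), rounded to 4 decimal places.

Posterior odds ≈ 0.1771

Prior odds = 0.093/(1−0.093) = 0.10254.
Likelihood ratio for E = 0.76/0.44 = 1.7273.
Posterior odds = prior odds × LR = 0.17711.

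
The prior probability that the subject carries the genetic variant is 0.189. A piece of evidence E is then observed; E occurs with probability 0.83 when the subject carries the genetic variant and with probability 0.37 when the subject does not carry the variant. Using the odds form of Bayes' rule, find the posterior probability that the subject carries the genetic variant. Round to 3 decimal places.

Prior odds = 0.189/(1−0.189) = 0.23305.
Likelihood ratio for E = 0.83/0.37 = 2.2432.
Posterior odds = prior odds × LR = 0.52278.
Posterior probability = odds/(1+odds) = 0.52278/1.5228 = 0.343.

Posterior probability ≈ 0.343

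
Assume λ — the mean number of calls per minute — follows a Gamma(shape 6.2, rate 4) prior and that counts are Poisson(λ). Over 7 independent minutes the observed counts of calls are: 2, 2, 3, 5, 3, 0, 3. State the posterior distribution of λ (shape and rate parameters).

Posterior: Gamma(shape=24.2, rate=11)

The Poisson likelihood adds the total count to the shape and the number of exposure periods to the rate. Here ∑xᵢ = 18 and n = 7, so shape 6.2→24.2 and rate 4→11.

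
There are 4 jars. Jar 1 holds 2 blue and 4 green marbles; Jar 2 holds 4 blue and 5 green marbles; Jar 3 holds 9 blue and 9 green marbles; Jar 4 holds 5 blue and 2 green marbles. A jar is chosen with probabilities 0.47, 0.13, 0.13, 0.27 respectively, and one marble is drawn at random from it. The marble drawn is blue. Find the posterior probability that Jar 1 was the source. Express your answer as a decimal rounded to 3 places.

Posterior probability ≈ 0.332

P(blue|Jar 1) = 0.3333; P(blue|Jar 2) = 0.4444; P(blue|Jar 3) = 0.5; P(blue|Jar 4) = 0.7143.
Prior × likelihood for each source: 0.47·0.3333=0.1567, 0.13·0.4444=0.05778, 0.13·0.5=0.06500, 0.27·0.7143=0.1929. Summing gives P(blue) = 0.47230.
P(Jar 1 | blue) = 0.1567 / 0.47230 = 0.332.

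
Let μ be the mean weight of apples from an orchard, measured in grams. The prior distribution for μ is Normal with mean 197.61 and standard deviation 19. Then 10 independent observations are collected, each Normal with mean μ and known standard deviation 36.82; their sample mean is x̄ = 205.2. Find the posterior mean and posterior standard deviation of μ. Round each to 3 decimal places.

Posterior mean ≈ 203.128; posterior SD ≈ 9.928

With known σ, the Normal prior is conjugate. Weight on the data is w = (n/σ²)/(n/σ² + 1/τ₀²) = 0.00737620/(0.00737620+0.00277008) = 0.72699.
Posterior mean = w·x̄ + (1−w)·μ₀ = 0.72699·205.2 + 0.27301·197.61 = 203.128. Posterior variance = 1/(0.00737620+0.00277008) = 98.5583, so SD = 9.928.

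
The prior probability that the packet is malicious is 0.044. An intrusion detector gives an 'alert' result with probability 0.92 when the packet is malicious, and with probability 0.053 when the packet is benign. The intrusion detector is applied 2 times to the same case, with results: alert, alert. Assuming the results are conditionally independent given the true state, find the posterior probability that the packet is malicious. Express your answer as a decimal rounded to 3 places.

Posterior P(H) ≈ 0.933

With H the event that the packet is malicious, the joint likelihood of the observed sequence is P(data|H) = 0.92·0.92 = 0.84640 and P(data|¬H) = 0.053·0.053 = 0.0028090.
Bayes: P(H|data) = 0.044·0.84640 / (0.044·0.84640 + 0.956·0.0028090) = 0.037242/0.039927 = 0.9327.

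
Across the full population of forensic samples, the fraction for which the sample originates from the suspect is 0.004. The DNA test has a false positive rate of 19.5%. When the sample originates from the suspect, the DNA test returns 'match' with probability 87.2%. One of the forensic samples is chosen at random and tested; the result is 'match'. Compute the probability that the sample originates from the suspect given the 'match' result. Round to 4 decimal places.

Write H for 'the sample originates from the suspect'. Prior odds H:¬H = 0.004/0.996 = 0.0040161. For the 'match' outcome, the likelihood ratio is 0.872/0.195 = 4.4718.
Posterior odds = 0.0040161 × 4.4718 = 0.017959, so P(H|E) = 0.017959/(1+0.017959) = 0.0176.

P(H | E) ≈ 0.0176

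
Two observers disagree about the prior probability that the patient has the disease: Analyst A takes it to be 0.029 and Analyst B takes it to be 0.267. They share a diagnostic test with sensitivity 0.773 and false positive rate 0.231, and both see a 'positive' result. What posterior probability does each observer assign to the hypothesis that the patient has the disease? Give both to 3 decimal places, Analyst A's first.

The likelihood ratio for a 'positive' result is 0.773/0.231 = 3.3463.
Analyst A: prior odds 0.029/0.971 = 0.029866; posterior odds 0.099942; posterior probability 0.091.
Analyst B: prior odds 0.267/0.733 = 0.36426; posterior odds 1.2189; posterior probability 0.549.

Analyst A: 0.091; Analyst B: 0.549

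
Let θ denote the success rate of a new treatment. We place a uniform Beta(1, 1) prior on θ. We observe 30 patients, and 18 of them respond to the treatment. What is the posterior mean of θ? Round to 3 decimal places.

Observing 18 successes and 12 failures updates Beta(1, 1) by adding the success and failure counts to the two shape parameters: α = 1+18 = 19, β = 1+12 = 13.
Posterior mean = α/(α+β) = 19/32 = 0.594.

Posterior mean ≈ 0.594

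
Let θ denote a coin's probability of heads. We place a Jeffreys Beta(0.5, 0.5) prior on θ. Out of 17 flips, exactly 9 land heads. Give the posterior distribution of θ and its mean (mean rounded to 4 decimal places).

Posterior: Beta(9.5, 8.5); mean ≈ 0.5278

The binomial likelihood is conjugate to the Beta prior: with 9 successes and 8 failures, the posterior is Beta(0.5+9, 0.5+8) = Beta(9.5, 8.5).
Posterior mean = α/(α+β) = 9.5/18 = 0.5278.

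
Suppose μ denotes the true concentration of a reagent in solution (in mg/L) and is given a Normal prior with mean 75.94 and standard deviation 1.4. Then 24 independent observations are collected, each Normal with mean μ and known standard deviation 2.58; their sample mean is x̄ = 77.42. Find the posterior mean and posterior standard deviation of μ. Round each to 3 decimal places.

Posterior mean ≈ 77.237; posterior SD ≈ 0.493

With known σ, the Normal prior is conjugate. Weight on the data is w = (n/σ²)/(n/σ² + 1/τ₀²) = 3.60555/(3.60555+0.510204) = 0.87604.
Posterior mean = w·x̄ + (1−w)·μ₀ = 0.87604·77.42 + 0.12396·75.94 = 77.237. Posterior variance = 1/(3.60555+0.510204) = 0.242969, so SD = 0.493.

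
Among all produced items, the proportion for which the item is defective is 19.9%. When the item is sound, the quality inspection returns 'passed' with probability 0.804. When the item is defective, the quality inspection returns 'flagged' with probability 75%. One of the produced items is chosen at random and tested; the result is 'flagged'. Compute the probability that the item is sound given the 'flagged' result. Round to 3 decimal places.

Write H for 'the item is defective'. Prior odds H:¬H = 0.199/0.801 = 0.24844. For the 'flagged' outcome, the likelihood ratio is 0.75/0.196 = 3.8265.
Posterior odds = 0.24844 × 3.8265 = 0.95066, so P(H|E) = 0.95066/(1+0.95066) = 0.487. Then P(¬H|E) = 1 − 0.487 = 0.513.

P(¬H | E) ≈ 0.513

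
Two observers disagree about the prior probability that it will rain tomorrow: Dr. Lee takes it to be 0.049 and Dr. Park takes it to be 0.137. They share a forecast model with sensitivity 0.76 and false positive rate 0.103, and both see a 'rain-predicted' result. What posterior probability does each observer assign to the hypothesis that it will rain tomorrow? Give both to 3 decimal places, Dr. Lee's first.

The likelihood ratio for a 'rain-predicted' result is 0.76/0.103 = 7.3786.
Dr. Lee: prior odds 0.049/0.951 = 0.051525; posterior odds 0.38018; posterior probability 0.275.
Dr. Park: prior odds 0.137/0.863 = 0.15875; posterior odds 1.1713; posterior probability 0.539.

Dr. Lee: 0.275; Dr. Park: 0.539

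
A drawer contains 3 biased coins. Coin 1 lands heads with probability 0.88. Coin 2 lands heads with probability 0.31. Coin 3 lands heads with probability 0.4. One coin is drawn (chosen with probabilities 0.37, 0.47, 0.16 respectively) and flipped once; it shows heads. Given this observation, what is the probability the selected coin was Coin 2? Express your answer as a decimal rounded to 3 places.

P(heads|C1) = 0.88; P(heads|C2) = 0.31; P(heads|C3) = 0.4.
Prior × likelihood for each source: 0.37·0.88=0.3256, 0.47·0.31=0.1457, 0.16·0.4=0.06400. Summing gives P(heads) = 0.53530.
P(Coin 2 | heads) = 0.1457 / 0.53530 = 0.272.

Posterior probability ≈ 0.272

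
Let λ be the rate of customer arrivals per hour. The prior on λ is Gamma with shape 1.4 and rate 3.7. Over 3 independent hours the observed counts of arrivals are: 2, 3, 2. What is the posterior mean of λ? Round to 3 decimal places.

Total count ∑xᵢ = 7 over n = 3 hours.
Gamma is conjugate to the Poisson likelihood: posterior is Gamma(shape = 1.4+7 = 8.4, rate = 3.7+3 = 6.7).
Posterior mean = shape/rate = 8.4/6.7 = 1.254.

Posterior mean ≈ 1.254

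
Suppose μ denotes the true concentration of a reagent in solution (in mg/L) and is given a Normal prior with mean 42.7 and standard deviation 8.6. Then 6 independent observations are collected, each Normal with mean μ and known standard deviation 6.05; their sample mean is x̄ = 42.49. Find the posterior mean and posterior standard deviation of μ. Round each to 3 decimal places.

Posterior mean ≈ 42.506; posterior SD ≈ 2.374

Prior precision 1/τ₀² = 1/8.6² = 0.0135208; data precision n/σ² = 6/6.05² = 0.163923.
Posterior precision = 0.0135208 + 0.163923 = 0.177444, giving posterior SD = 1/√0.177444 = 2.374.
Posterior mean = (0.0135208·42.7 + 0.163923·42.49) / 0.177444 = 42.506.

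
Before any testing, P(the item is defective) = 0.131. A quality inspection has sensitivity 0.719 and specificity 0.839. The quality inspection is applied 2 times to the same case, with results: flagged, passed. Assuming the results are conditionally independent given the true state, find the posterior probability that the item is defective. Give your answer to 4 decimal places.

Posterior P(H) ≈ 0.1840

With H the event that the item is defective, the joint likelihood of the observed sequence is P(data|H) = 0.719·0.281 = 0.20204 and P(data|¬H) = 0.161·0.839 = 0.13508.
Bayes: P(H|data) = 0.131·0.20204 / (0.131·0.20204 + 0.869·0.13508) = 0.026467/0.14385 = 0.1840.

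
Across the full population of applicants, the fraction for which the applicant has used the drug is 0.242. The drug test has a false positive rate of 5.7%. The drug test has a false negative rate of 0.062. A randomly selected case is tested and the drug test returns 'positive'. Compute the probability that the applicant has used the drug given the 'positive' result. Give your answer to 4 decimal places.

Let H be the event that the applicant has used the drug. P(H) = 0.242, so P(¬H) = 0.758. With E the 'positive' result, P(E|H) = 0.938 and P(E|¬H) = 0.057.
P(E) = 0.938·0.242 + 0.057·0.758 = 0.22700 + 0.043206 = 0.27020.
By Bayes' theorem, P(H|E) = 0.22700 / 0.27020 = 0.8401.

P(H | E) ≈ 0.8401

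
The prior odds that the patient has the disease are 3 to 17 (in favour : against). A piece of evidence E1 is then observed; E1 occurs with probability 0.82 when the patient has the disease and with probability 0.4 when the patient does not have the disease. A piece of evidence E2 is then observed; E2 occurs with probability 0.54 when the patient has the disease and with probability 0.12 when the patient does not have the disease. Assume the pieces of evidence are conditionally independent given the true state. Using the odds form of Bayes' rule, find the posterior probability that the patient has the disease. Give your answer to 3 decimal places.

Posterior probability ≈ 0.619

Prior odds = 3/17 = 0.17647.
Likelihood ratio for E1 = 0.82/0.4 = 2.0500.
Likelihood ratio for E2 = 0.54/0.12 = 4.5000.
Posterior odds = prior odds × LR₁ × LR₂ = 1.6279.
Posterior probability = odds/(1+odds) = 1.6279/2.6279 = 0.619.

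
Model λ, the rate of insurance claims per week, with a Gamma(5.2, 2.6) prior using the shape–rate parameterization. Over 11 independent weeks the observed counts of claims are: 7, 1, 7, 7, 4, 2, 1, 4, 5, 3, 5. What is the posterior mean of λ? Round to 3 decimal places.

Posterior mean ≈ 3.765

The Poisson likelihood adds the total count to the shape and the number of exposure periods to the rate. Here ∑xᵢ = 46 and n = 11, so shape 5.2→51.2 and rate 2.6→13.6.
Posterior mean = shape/rate = 51.2/13.6 = 3.765.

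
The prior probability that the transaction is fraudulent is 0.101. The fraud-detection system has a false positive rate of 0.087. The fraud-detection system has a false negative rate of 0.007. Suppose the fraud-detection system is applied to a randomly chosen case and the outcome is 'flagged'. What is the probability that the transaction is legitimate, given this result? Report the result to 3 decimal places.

P(¬H | E) ≈ 0.438

Write H for 'the transaction is fraudulent'. Prior odds H:¬H = 0.101/0.899 = 0.11235. For the 'flagged' outcome, the likelihood ratio is 0.993/0.087 = 11.414.
Posterior odds = 0.11235 × 11.414 = 1.2823, so P(H|E) = 1.2823/(1+1.2823) = 0.562. Then P(¬H|E) = 1 − 0.562 = 0.438.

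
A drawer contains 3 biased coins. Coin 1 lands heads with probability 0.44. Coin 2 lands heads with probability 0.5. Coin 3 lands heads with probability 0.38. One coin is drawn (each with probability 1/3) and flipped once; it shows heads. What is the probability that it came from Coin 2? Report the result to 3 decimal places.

Tabulate prior·likelihood by source: [1] prior 0.333333, lik 0.44, product 0.1467; [2] prior 0.333333, lik 0.5, product 0.1667; [3] prior 0.333333, lik 0.38, product 0.1267.
Normalizing constant = 0.44000; the posterior for Coin 2 is its product over the sum, 0.1667/0.44000 = 0.379.

Posterior probability ≈ 0.379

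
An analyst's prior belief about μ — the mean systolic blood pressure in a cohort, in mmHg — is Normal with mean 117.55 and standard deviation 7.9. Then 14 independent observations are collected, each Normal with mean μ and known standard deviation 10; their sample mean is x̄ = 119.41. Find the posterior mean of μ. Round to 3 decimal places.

Posterior mean ≈ 119.219

Prior precision 1/τ₀² = 1/7.9² = 0.0160231; data precision n/σ² = 14/10² = 0.140000.
Posterior precision = 0.0160231 + 0.140000 = 0.156023.
Posterior mean = (0.0160231·117.55 + 0.140000·119.41) / 0.156023 = 119.219.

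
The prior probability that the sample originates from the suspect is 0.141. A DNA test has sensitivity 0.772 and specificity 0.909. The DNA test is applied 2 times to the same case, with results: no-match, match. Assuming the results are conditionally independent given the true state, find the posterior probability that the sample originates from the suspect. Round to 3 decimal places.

Posterior P(H) ≈ 0.259

With H the event that the sample originates from the suspect, the joint likelihood of the observed sequence is P(data|H) = 0.228·0.772 = 0.17602 and P(data|¬H) = 0.909·0.091 = 0.082719.
Bayes: P(H|data) = 0.141·0.17602 / (0.141·0.17602 + 0.859·0.082719) = 0.024818/0.095874 = 0.2589.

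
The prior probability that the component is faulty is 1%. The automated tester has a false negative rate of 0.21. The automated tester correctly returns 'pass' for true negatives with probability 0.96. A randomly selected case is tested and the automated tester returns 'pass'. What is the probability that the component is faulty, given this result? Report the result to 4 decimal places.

P(H | E) ≈ 0.0022

Let H be the event that the component is faulty. P(H) = 0.01, so P(¬H) = 0.99. With E the 'pass' result, P(E|H) = 0.21 and P(E|¬H) = 0.96.
P(E) = 0.21·0.01 + 0.96·0.99 = 0.0021000 + 0.95040 = 0.95250.
By Bayes' theorem, P(H|E) = 0.0021000 / 0.95250 = 0.0022.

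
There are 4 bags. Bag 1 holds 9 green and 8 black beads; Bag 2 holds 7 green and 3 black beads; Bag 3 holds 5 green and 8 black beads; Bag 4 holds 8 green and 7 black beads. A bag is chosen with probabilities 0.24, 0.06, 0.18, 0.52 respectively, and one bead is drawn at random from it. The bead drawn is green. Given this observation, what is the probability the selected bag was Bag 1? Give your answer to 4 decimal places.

Posterior probability ≈ 0.2464

P(green|Bag 1) = 0.5294; P(green|Bag 2) = 0.7; P(green|Bag 3) = 0.3846; P(green|Bag 4) = 0.5333.
Prior × likelihood for each source: 0.24·0.5294=0.1271, 0.06·0.7=0.04200, 0.18·0.3846=0.06923, 0.52·0.5333=0.2773. Summing gives P(green) = 0.51562.
P(Bag 1 | green) = 0.1271 / 0.51562 = 0.2464.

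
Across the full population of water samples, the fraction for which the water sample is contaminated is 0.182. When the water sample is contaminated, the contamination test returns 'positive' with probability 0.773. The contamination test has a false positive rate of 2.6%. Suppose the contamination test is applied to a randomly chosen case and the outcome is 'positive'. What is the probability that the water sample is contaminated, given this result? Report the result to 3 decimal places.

Write H for 'the water sample is contaminated'. Prior odds H:¬H = 0.182/0.818 = 0.22249. For the 'positive' outcome, the likelihood ratio is 0.773/0.026 = 29.731.
Posterior odds = 0.22249 × 29.731 = 6.6149, so P(H|E) = 6.6149/(1+6.6149) = 0.869.

P(H | E) ≈ 0.869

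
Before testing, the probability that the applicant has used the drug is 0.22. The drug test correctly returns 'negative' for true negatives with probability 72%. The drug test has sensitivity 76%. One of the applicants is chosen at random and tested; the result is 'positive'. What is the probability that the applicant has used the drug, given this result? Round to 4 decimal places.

Write H for 'the applicant has used the drug'. Prior odds H:¬H = 0.22/0.78 = 0.28205. For the 'positive' outcome, the likelihood ratio is 0.76/0.28 = 2.7143.
Posterior odds = 0.28205 × 2.7143 = 0.76557, so P(H|E) = 0.76557/(1+0.76557) = 0.4336.

P(H | E) ≈ 0.4336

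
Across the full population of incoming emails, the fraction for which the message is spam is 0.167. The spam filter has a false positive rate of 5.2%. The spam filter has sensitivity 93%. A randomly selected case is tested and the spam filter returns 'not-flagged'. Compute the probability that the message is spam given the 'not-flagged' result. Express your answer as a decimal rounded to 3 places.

P(H | E) ≈ 0.015

Write H for 'the message is spam'. Prior odds H:¬H = 0.167/0.833 = 0.20048. For the 'not-flagged' outcome, the likelihood ratio is 0.07/0.948 = 0.073840.
Posterior odds = 0.20048 × 0.073840 = 0.014803, so P(H|E) = 0.014803/(1+0.014803) = 0.015.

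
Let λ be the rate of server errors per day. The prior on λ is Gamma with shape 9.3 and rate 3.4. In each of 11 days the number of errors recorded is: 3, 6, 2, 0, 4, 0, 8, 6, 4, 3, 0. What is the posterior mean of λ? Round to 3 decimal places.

Posterior mean ≈ 3.146

The Poisson likelihood adds the total count to the shape and the number of exposure periods to the rate. Here ∑xᵢ = 36 and n = 11, so shape 9.3→45.3 and rate 3.4→14.4.
E[λ | data] = 45.3/14.4 = 3.146.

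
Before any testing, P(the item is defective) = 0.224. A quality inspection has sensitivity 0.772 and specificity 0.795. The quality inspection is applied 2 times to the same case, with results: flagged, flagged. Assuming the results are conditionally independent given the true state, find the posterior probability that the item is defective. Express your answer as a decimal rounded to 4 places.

Let H be the event that the item is defective; start with P(H) = 0.224. P('flagged'|H) = 0.772, P('flagged'|¬H) = 0.205.
Update on result 1 ('flagged'): P(H) ← 0.772·0.2240 / (0.772·0.2240 + 0.205·0.7760) = 0.17293/0.33201 = 0.5209.
Update on result 2 ('flagged'): P(H) ← 0.772·0.5209 / (0.772·0.5209 + 0.205·0.4791) = 0.40210/0.50032 = 0.8037.

Posterior P(H) ≈ 0.8037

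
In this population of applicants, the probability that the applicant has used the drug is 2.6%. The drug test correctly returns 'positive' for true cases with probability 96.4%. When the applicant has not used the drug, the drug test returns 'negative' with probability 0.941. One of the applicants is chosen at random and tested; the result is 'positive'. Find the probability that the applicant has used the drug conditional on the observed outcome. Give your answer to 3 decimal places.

Let H be the event that the applicant has used the drug. P(H) = 0.026, so P(¬H) = 0.974. With E the 'positive' result, P(E|H) = 0.964 and P(E|¬H) = 0.059.
P(E) = 0.964·0.026 + 0.059·0.974 = 0.025064 + 0.057466 = 0.082530.
By Bayes' theorem, P(H|E) = 0.025064 / 0.082530 = 0.304.

P(H | E) ≈ 0.304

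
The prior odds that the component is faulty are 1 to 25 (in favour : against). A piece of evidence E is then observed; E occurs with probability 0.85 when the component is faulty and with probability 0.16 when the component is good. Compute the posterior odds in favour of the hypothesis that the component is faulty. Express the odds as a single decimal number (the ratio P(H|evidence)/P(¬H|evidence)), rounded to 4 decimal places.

Posterior odds ≈ 0.2125

Prior odds = 1/25 = 0.040000.
Likelihood ratio for E = 0.85/0.16 = 5.3125.
Posterior odds = prior odds × LR = 0.21250.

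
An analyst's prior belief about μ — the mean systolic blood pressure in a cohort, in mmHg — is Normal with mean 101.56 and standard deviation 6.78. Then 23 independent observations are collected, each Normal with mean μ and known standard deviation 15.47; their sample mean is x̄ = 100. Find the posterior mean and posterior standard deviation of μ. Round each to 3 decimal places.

Prior precision 1/τ₀² = 1/6.78² = 0.0217541; data precision n/σ² = 23/15.47² = 0.0961053.
Posterior precision = 0.0217541 + 0.0961053 = 0.117859, giving posterior SD = 1/√0.117859 = 2.913.
Posterior mean = (0.0217541·101.56 + 0.0961053·100) / 0.117859 = 100.288.

Posterior mean ≈ 100.288; posterior SD ≈ 2.913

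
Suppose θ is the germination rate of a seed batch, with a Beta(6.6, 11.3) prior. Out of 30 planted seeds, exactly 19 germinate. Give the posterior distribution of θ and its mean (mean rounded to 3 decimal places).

Posterior: Beta(25.6, 22.3); mean ≈ 0.534

Observing 19 successes and 11 failures updates Beta(6.6, 11.3) by adding the success and failure counts to the two shape parameters: α = 6.6+19 = 25.6, β = 11.3+11 = 22.3.
E[θ | data] = 25.6/(25.6+22.3) = 0.534.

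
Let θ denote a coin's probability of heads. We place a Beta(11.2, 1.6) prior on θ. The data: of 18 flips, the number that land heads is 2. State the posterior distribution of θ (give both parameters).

Posterior: Beta(13.2, 17.6)

The binomial likelihood is conjugate to the Beta prior: with 2 successes and 16 failures, the posterior is Beta(11.2+2, 1.6+16) = Beta(13.2, 17.6).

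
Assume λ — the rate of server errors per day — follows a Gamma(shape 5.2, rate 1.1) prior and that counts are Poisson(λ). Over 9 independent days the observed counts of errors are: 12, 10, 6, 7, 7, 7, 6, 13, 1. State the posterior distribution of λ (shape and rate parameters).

Posterior: Gamma(shape=74.2, rate=10.1)

Total count ∑xᵢ = 69 over n = 9 days.
Gamma is conjugate to the Poisson likelihood: posterior is Gamma(shape = 5.2+69 = 74.2, rate = 1.1+9 = 10.1).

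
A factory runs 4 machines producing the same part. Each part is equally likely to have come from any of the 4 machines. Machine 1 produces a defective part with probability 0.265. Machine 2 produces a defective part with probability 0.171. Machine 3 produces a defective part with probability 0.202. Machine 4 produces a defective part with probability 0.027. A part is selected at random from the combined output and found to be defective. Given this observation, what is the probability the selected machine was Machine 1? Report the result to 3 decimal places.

Tabulate prior·likelihood by source: [1] prior 0.25, lik 0.265, product 0.06625; [2] prior 0.25, lik 0.171, product 0.04275; [3] prior 0.25, lik 0.202, product 0.05050; [4] prior 0.25, lik 0.027, product 0.006750.
Normalizing constant = 0.16625; the posterior for Machine 1 is its product over the sum, 0.06625/0.16625 = 0.398.

Posterior probability ≈ 0.398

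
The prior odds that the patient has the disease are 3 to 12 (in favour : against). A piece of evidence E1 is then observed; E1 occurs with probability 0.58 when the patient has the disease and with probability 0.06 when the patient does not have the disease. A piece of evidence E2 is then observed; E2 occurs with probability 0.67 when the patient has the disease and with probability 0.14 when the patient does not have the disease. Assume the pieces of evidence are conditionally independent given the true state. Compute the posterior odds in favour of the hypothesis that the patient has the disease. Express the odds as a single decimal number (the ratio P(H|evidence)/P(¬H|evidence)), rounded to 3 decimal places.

Prior odds = 3/12 = 0.25000.
Likelihood ratio for E1 = 0.58/0.06 = 9.6667.
Likelihood ratio for E2 = 0.67/0.14 = 4.7857.
Posterior odds = prior odds × LR₁ × LR₂ = 11.565.

Posterior odds ≈ 11.565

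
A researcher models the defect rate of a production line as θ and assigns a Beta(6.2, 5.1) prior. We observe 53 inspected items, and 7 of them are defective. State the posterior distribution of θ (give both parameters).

Posterior: Beta(13.2, 51.1)

The binomial likelihood is conjugate to the Beta prior: with 7 successes and 46 failures, the posterior is Beta(6.2+7, 5.1+46) = Beta(13.2, 51.1).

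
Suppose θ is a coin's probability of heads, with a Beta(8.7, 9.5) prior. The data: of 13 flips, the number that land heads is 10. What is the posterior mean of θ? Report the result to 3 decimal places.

Posterior mean ≈ 0.599

Observing 10 successes and 3 failures updates Beta(8.7, 9.5) by adding the success and failure counts to the two shape parameters: α = 8.7+10 = 18.7, β = 9.5+3 = 12.5.
Posterior mean = α/(α+β) = 18.7/31.2 = 0.599.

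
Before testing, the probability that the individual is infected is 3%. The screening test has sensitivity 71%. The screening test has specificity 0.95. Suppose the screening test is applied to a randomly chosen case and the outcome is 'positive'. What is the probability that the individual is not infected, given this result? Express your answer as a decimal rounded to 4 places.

P(¬H | E) ≈ 0.6948

Let H be the event that the individual is infected. P(H) = 0.03, so P(¬H) = 0.97. With E the 'positive' result, P(E|H) = 0.71 and P(E|¬H) = 0.05.
P(E) = 0.71·0.03 + 0.05·0.97 = 0.021300 + 0.048500 = 0.069800.
By Bayes' theorem, P(H|E) = 0.021300 / 0.069800 = 0.3052. Hence P(¬H|E) = 1 − 0.3052 = 0.6948.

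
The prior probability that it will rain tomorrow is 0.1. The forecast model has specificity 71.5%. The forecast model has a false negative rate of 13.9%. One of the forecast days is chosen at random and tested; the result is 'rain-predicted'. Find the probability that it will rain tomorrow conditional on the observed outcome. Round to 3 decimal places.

P(H | E) ≈ 0.251

Write H for 'it will rain tomorrow'. Prior odds H:¬H = 0.1/0.9 = 0.11111. For the 'rain-predicted' outcome, the likelihood ratio is 0.861/0.285 = 3.0211.
Posterior odds = 0.11111 × 3.0211 = 0.33567, so P(H|E) = 0.33567/(1+0.33567) = 0.251.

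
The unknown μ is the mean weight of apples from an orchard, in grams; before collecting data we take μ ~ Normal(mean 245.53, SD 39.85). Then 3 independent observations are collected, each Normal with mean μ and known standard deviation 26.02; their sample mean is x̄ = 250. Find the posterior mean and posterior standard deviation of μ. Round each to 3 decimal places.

With known σ, the Normal prior is conjugate. Weight on the data is w = (n/σ²)/(n/σ² + 1/τ₀²) = 0.00443105/(0.00443105+0.00062971) = 0.87557.
Posterior mean = w·x̄ + (1−w)·μ₀ = 0.87557·250 + 0.12443·245.53 = 249.444. Posterior variance = 1/(0.00443105+0.00062971) = 197.599, so SD = 14.057.

Posterior mean ≈ 249.444; posterior SD ≈ 14.057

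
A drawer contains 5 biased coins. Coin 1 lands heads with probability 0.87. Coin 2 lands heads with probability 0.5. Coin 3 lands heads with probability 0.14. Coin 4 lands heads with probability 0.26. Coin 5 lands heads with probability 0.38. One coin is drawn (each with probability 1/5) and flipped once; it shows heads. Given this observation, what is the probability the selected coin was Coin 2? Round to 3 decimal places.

P(heads|C1) = 0.87; P(heads|C2) = 0.5; P(heads|C3) = 0.14; P(heads|C4) = 0.26; P(heads|C5) = 0.38.
Prior × likelihood for each source: 0.2·0.87=0.1740, 0.2·0.5=0.1000, 0.2·0.14=0.02800, 0.2·0.26=0.05200, 0.2·0.38=0.07600. Summing gives P(heads) = 0.43000.
P(Coin 2 | heads) = 0.1000 / 0.43000 = 0.233.

Posterior probability ≈ 0.233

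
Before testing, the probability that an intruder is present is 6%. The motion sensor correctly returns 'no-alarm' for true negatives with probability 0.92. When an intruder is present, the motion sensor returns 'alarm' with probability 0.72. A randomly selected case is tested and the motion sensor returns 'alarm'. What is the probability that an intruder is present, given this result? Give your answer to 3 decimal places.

P(H | E) ≈ 0.365

Let H be the event that an intruder is present. P(H) = 0.06, so P(¬H) = 0.94. With E the 'alarm' result, P(E|H) = 0.72 and P(E|¬H) = 0.08.
P(E) = 0.72·0.06 + 0.08·0.94 = 0.043200 + 0.075200 = 0.11840.
By Bayes' theorem, P(H|E) = 0.043200 / 0.11840 = 0.365.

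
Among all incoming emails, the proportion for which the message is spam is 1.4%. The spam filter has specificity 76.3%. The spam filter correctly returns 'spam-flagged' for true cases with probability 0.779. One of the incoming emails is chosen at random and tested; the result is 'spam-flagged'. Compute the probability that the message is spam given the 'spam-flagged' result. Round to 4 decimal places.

Let H be the event that the message is spam. P(H) = 0.014, so P(¬H) = 0.986. With E the 'spam-flagged' result, P(E|H) = 0.779 and P(E|¬H) = 0.237.
P(E) = 0.779·0.014 + 0.237·0.986 = 0.010906 + 0.23368 = 0.24459.
By Bayes' theorem, P(H|E) = 0.010906 / 0.24459 = 0.0446.

P(H | E) ≈ 0.0446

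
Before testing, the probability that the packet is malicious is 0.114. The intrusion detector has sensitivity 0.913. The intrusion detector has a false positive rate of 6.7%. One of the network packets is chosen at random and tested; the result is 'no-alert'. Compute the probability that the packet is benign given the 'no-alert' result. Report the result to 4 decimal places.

Let H be the event that the packet is malicious. P(H) = 0.114, so P(¬H) = 0.886. With E the 'no-alert' result, P(E|H) = 0.087 and P(E|¬H) = 0.933.
P(E) = 0.087·0.114 + 0.933·0.886 = 0.0099180 + 0.82664 = 0.83656.
By Bayes' theorem, P(H|E) = 0.0099180 / 0.83656 = 0.0119. Hence P(¬H|E) = 1 − 0.0119 = 0.9881.

P(¬H | E) ≈ 0.9881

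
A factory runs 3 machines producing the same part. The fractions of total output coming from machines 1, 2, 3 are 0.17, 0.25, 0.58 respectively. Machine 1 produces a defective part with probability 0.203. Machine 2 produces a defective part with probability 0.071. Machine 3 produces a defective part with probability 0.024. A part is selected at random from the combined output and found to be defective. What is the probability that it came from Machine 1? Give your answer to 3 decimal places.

Tabulate prior·likelihood by source: [1] prior 0.17, lik 0.203, product 0.03451; [2] prior 0.25, lik 0.071, product 0.01775; [3] prior 0.58, lik 0.024, product 0.01392.
Normalizing constant = 0.066180; the posterior for Machine 1 is its product over the sum, 0.03451/0.066180 = 0.521.

Posterior probability ≈ 0.521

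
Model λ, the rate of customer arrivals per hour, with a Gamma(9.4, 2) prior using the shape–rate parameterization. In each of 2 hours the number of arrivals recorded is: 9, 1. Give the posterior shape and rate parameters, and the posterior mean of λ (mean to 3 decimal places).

Posterior: Gamma(shape=19.4, rate=4); mean ≈ 4.850

The Poisson likelihood adds the total count to the shape and the number of exposure periods to the rate. Here ∑xᵢ = 10 and n = 2, so shape 9.4→19.4 and rate 2→4.
E[λ | data] = 19.4/4 = 4.850.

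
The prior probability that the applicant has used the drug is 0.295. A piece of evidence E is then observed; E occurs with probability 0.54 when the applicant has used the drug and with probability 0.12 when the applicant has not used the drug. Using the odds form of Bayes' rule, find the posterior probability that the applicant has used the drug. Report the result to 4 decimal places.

Prior odds = 0.295/(1−0.295) = 0.41844. In log-odds, ln(0.41844) = -0.87122.
Add log likelihood ratio: ln(4.5000) = 1.5041.
Posterior log-odds = 0.63285, so posterior odds = exp(0.63285) = 1.8830. Converting, P(H|E) = 1.8830/2.8830 = 0.6531.

Posterior probability ≈ 0.6531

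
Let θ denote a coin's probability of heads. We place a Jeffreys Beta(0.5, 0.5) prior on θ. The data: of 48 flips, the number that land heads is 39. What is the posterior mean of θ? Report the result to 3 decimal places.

The binomial likelihood is conjugate to the Beta prior: with 39 successes and 9 failures, the posterior is Beta(0.5+39, 0.5+9) = Beta(39.5, 9.5).
E[θ | data] = 39.5/(39.5+9.5) = 0.806.

Posterior mean ≈ 0.806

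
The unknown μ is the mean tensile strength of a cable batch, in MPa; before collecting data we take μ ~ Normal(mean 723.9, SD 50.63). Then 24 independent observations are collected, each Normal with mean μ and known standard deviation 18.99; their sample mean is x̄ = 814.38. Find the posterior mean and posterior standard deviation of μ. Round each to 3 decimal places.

Prior precision 1/τ₀² = 1/50.63² = 0.00039011; data precision n/σ² = 24/18.99² = 0.0665520.
Posterior precision = 0.00039011 + 0.0665520 = 0.0669421, giving posterior SD = 1/√0.0669421 = 3.865.
Posterior mean = (0.00039011·723.9 + 0.0665520·814.38) / 0.0669421 = 813.853.

Posterior mean ≈ 813.853; posterior SD ≈ 3.865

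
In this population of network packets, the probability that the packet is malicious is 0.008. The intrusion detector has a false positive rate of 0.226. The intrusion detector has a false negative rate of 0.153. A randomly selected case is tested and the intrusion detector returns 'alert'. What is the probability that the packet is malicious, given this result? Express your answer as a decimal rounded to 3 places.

Write H for 'the packet is malicious'. Prior odds H:¬H = 0.008/0.992 = 0.0080645. For the 'alert' outcome, the likelihood ratio is 0.847/0.226 = 3.7478.
Posterior odds = 0.0080645 × 3.7478 = 0.030224, so P(H|E) = 0.030224/(1+0.030224) = 0.029.

P(H | E) ≈ 0.029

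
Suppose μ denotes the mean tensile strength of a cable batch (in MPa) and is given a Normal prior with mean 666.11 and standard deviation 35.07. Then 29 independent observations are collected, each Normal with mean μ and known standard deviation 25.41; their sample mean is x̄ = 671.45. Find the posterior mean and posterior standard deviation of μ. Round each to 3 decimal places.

Posterior mean ≈ 671.355; posterior SD ≈ 4.676

With known σ, the Normal prior is conjugate. Weight on the data is w = (n/σ²)/(n/σ² + 1/τ₀²) = 0.0449147/(0.0449147+0.00081307) = 0.98222.
Posterior mean = w·x̄ + (1−w)·μ₀ = 0.98222·671.45 + 0.017781·666.11 = 671.355. Posterior variance = 1/(0.0449147+0.00081307) = 21.8685, so SD = 4.676.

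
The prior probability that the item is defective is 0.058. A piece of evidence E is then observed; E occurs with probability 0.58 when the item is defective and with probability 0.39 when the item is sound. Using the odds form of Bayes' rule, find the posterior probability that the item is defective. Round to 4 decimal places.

Prior odds = 0.058/(1−0.058) = 0.061571. In log-odds, ln(0.061571) = -2.7876.
Add log likelihood ratio: ln(1.4872) = 0.39688.
Posterior log-odds = -2.3907, so posterior odds = exp(-2.3907) = 0.091567. Converting, P(H|E) = 0.091567/1.0916 = 0.0839.

Posterior probability ≈ 0.0839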